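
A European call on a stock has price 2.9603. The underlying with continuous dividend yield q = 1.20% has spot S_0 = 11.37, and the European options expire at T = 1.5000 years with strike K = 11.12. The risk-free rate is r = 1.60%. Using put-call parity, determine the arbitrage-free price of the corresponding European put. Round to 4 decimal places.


Put-call parity: C - P = S_0 * exp(-qT) - K * exp(-rT).
S_0 * exp(-qT) = 11.3700 * 0.98216103 = 11.16717094
K * exp(-rT) = 11.1200 * 0.97628571 = 10.85629709
P = C - S*exp(-qT) + K*exp(-rT)
P = 2.9603 - 11.16717094 + 10.85629709 = 2.6494

Answer: Put price = 2.6494


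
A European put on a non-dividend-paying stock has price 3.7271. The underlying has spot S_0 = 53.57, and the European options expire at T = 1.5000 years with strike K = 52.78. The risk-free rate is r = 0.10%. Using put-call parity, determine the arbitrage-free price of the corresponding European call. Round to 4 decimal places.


Answer: Call price = 4.5962

Derivation:
Put-call parity: C - P = S_0 * exp(-qT) - K * exp(-rT).
S_0 * exp(-qT) = 53.5700 * 1.00000000 = 53.57000000
K * exp(-rT) = 52.7800 * 0.99850112 = 52.70088935
C = P + S*exp(-qT) - K*exp(-rT)
C = 3.7271 + 53.57000000 - 52.70088935 = 4.5962


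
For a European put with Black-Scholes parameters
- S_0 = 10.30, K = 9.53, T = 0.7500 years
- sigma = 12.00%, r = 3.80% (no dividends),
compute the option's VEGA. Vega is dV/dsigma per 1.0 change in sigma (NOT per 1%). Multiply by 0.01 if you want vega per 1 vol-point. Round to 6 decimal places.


d1 = 1.0738635869; d2 = 0.9699405384
phi(d1) = 0.2241297767; exp(-qT) = 1.0000000000; exp(-rT) = 0.9719022941
Vega = S * exp(-qT) * phi(d1) * sqrt(T) = 10.3000 * 1.0000000000 * 0.2241297767 * 0.8660254038 = 1.999251

Answer: Vega = 1.999251


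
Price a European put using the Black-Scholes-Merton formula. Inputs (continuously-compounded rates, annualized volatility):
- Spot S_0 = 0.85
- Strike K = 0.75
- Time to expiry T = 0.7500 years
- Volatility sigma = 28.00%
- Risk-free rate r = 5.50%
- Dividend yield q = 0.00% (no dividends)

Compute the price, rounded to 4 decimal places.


Answer: Price = 0.0276

Derivation:
d1 = (ln(S/K) + (r - q + 0.5*sigma^2) * T) / (sigma * sqrt(T)) = 0.80751979
d2 = d1 - sigma * sqrt(T) = 0.56503268
exp(-rT) = 0.95958920; exp(-qT) = 1.00000000
P = K * exp(-rT) * N(-d2) - S_0 * exp(-qT) * N(-d1)
N(-d1) = 0.20968354; N(-d2) = 0.28602577
P = 0.7500 * 0.95958920 * 0.28602577 - 0.8500 * 1.00000000 * 0.20968354 = 0.0276


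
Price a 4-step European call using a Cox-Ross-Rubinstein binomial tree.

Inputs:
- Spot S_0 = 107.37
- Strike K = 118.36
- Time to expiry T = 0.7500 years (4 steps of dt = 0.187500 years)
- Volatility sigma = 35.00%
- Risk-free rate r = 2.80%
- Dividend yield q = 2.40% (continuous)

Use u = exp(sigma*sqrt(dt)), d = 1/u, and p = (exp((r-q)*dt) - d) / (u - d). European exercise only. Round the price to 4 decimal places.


Answer: Price = V(0,0) = 9.2681

Derivation:
dt = T/N = 0.187500
u = exp(sigma*sqrt(dt)) = 1.163642; d = 1/u = 0.859371
p = (exp((r-q)*dt) - d) / (u - d) = 0.464650
Discount per step: exp(-r*dt) = 0.994764
Stock lattice S(k, i) with i counting down-moves:
  k=0: S(0,0) = 107.3700
  k=1: S(1,0) = 124.9402; S(1,1) = 92.2707
  k=2: S(2,0) = 145.3856; S(2,1) = 107.3700; S(2,2) = 79.2947
  k=3: S(3,0) = 169.1768; S(3,1) = 124.9402; S(3,2) = 92.2707; S(3,3) = 68.1436
  k=4: S(4,0) = 196.8611; S(4,1) = 145.3856; S(4,2) = 107.3700; S(4,3) = 79.2947; S(4,4) = 58.5607
Terminal payoffs V(N, i) = max(S_T - K, 0):
  V(4,0) = 78.501138; V(4,1) = 27.025626; V(4,2) = 0.000000; V(4,3) = 0.000000; V(4,4) = 0.000000
Backward induction: V(k, i) = exp(-r*dt) * [p * V(k+1, i) + (1-p) * V(k+1, i+1)].
  V(3,0) = exp(-r*dt) * [p*78.501138 + (1-p)*27.025626] = 50.676948
  V(3,1) = exp(-r*dt) * [p*27.025626 + (1-p)*0.000000] = 12.491692
  V(3,2) = exp(-r*dt) * [p*0.000000 + (1-p)*0.000000] = 0.000000
  V(3,3) = exp(-r*dt) * [p*0.000000 + (1-p)*0.000000] = 0.000000
  V(2,0) = exp(-r*dt) * [p*50.676948 + (1-p)*12.491692] = 30.076140
  V(2,1) = exp(-r*dt) * [p*12.491692 + (1-p)*0.000000] = 5.773867
  V(2,2) = exp(-r*dt) * [p*0.000000 + (1-p)*0.000000] = 0.000000
  V(1,0) = exp(-r*dt) * [p*30.076140 + (1-p)*5.773867] = 16.976547
  V(1,1) = exp(-r*dt) * [p*5.773867 + (1-p)*0.000000] = 2.668777
  V(0,0) = exp(-r*dt) * [p*16.976547 + (1-p)*2.668777] = 9.268091


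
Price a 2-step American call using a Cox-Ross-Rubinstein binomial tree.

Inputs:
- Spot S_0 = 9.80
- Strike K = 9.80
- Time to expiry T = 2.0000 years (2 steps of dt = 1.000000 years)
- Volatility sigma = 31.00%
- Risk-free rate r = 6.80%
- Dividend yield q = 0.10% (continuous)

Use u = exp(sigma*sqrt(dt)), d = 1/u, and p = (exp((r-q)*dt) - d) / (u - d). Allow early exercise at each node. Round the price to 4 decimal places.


dt = T/N = 1.000000
u = exp(sigma*sqrt(dt)) = 1.363425; d = 1/u = 0.733447
p = (exp((r-q)*dt) - d) / (u - d) = 0.533111
Discount per step: exp(-r*dt) = 0.934260
Stock lattice S(k, i) with i counting down-moves:
  k=0: S(0,0) = 9.8000
  k=1: S(1,0) = 13.3616; S(1,1) = 7.1878
  k=2: S(2,0) = 18.2175; S(2,1) = 9.8000; S(2,2) = 5.2719
Terminal payoffs V(N, i) = max(S_T - K, 0):
  V(2,0) = 8.417495; V(2,1) = 0.000000; V(2,2) = 0.000000
Backward induction: V(k, i) = exp(-r*dt) * [p * V(k+1, i) + (1-p) * V(k+1, i+1)]; then take max(V_cont, immediate exercise) for American.
  V(1,0) = exp(-r*dt) * [p*8.417495 + (1-p)*0.000000] = 4.192459; exercise = 3.561566; V(1,0) = max -> 4.192459
  V(1,1) = exp(-r*dt) * [p*0.000000 + (1-p)*0.000000] = 0.000000; exercise = 0.000000; V(1,1) = max -> 0.000000
  V(0,0) = exp(-r*dt) * [p*4.192459 + (1-p)*0.000000] = 2.088116; exercise = 0.000000; V(0,0) = max -> 2.088116

Answer: Price = V(0,0) = 2.0881


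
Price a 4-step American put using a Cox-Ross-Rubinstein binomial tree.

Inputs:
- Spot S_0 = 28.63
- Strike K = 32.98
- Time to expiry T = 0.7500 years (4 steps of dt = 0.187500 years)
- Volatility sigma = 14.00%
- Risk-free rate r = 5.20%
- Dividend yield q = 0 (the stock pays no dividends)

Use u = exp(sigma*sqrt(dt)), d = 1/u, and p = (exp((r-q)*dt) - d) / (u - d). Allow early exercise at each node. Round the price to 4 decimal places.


dt = T/N = 0.187500
u = exp(sigma*sqrt(dt)) = 1.062497; d = 1/u = 0.941179
p = (exp((r-q)*dt) - d) / (u - d) = 0.565610
Discount per step: exp(-r*dt) = 0.990297
Stock lattice S(k, i) with i counting down-moves:
  k=0: S(0,0) = 28.6300
  k=1: S(1,0) = 30.4193; S(1,1) = 26.9460
  k=2: S(2,0) = 32.3204; S(2,1) = 28.6300; S(2,2) = 25.3610
  k=3: S(3,0) = 34.3403; S(3,1) = 30.4193; S(3,2) = 26.9460; S(3,3) = 23.8692
  k=4: S(4,0) = 36.4865; S(4,1) = 32.3204; S(4,2) = 28.6300; S(4,3) = 25.3610; S(4,4) = 22.4652
Terminal payoffs V(N, i) = max(K - S_T, 0):
  V(4,0) = 0.000000; V(4,1) = 0.659598; V(4,2) = 4.350000; V(4,3) = 7.619025; V(4,4) = 10.514787
Backward induction: V(k, i) = exp(-r*dt) * [p * V(k+1, i) + (1-p) * V(k+1, i+1)]; then take max(V_cont, immediate exercise) for American.
  V(3,0) = exp(-r*dt) * [p*0.000000 + (1-p)*0.659598] = 0.283743; exercise = 0.000000; V(3,0) = max -> 0.283743
  V(3,1) = exp(-r*dt) * [p*0.659598 + (1-p)*4.350000] = 2.240719; exercise = 2.560711; V(3,1) = max -> 2.560711
  V(3,2) = exp(-r*dt) * [p*4.350000 + (1-p)*7.619025] = 5.714049; exercise = 6.034041; V(3,2) = max -> 6.034041
  V(3,3) = exp(-r*dt) * [p*7.619025 + (1-p)*10.514787] = 8.790787; exercise = 9.110779; V(3,3) = max -> 9.110779
  V(2,0) = exp(-r*dt) * [p*0.283743 + (1-p)*2.560711] = 1.260486; exercise = 0.659598; V(2,0) = max -> 1.260486
  V(2,1) = exp(-r*dt) * [p*2.560711 + (1-p)*6.034041] = 4.030007; exercise = 4.350000; V(2,1) = max -> 4.350000
  V(2,2) = exp(-r*dt) * [p*6.034041 + (1-p)*9.110779] = 7.299033; exercise = 7.619025; V(2,2) = max -> 7.619025
  V(1,0) = exp(-r*dt) * [p*1.260486 + (1-p)*4.350000] = 2.577290; exercise = 2.560711; V(1,0) = max -> 2.577290
  V(1,1) = exp(-r*dt) * [p*4.350000 + (1-p)*7.619025] = 5.714049; exercise = 6.034041; V(1,1) = max -> 6.034041
  V(0,0) = exp(-r*dt) * [p*2.577290 + (1-p)*6.034041] = 4.039293; exercise = 4.350000; V(0,0) = max -> 4.350000

Answer: Price = V(0,0) = 4.3500


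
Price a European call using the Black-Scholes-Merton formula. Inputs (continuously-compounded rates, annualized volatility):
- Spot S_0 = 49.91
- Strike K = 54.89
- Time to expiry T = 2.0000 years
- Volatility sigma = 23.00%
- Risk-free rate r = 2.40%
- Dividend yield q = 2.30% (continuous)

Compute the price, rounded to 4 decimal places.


Answer: Price = 4.3932

Derivation:
d1 = (ln(S/K) + (r - q + 0.5*sigma^2) * T) / (sigma * sqrt(T)) = -0.12362009
d2 = d1 - sigma * sqrt(T) = -0.44888921
exp(-rT) = 0.95313379; exp(-qT) = 0.95504196
C = S_0 * exp(-qT) * N(d1) - K * exp(-rT) * N(d2)
N(d1) = 0.45080804; N(d2) = 0.32675579
C = 49.9100 * 0.95504196 * 0.45080804 - 54.8900 * 0.95313379 * 0.32675579 = 4.3932


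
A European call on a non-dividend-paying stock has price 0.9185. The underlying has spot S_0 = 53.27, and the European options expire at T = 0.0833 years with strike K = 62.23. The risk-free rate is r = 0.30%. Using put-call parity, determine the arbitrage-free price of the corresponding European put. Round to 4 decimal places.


Answer: Put price = 9.8630

Derivation:
Put-call parity: C - P = S_0 * exp(-qT) - K * exp(-rT).
S_0 * exp(-qT) = 53.2700 * 1.00000000 = 53.27000000
K * exp(-rT) = 62.2300 * 0.99975013 = 62.21445067
P = C - S*exp(-qT) + K*exp(-rT)
P = 0.9185 - 53.27000000 + 62.21445067 = 9.8630


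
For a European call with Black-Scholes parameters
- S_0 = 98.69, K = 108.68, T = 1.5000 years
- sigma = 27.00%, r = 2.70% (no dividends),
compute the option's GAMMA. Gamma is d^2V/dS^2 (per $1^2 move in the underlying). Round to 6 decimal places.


Answer: Gamma = 0.012224

Derivation:
d1 = -0.0037775377; d2 = -0.3344586530
phi(d1) = 0.3989394340; exp(-qT) = 1.0000000000; exp(-rT) = 0.9603091645
Gamma = exp(-qT) * phi(d1) / (S * sigma * sqrt(T)) = 1.0000000000 * 0.3989394340 / (98.6900 * 0.2700 * 1.2247448714) = 0.012224


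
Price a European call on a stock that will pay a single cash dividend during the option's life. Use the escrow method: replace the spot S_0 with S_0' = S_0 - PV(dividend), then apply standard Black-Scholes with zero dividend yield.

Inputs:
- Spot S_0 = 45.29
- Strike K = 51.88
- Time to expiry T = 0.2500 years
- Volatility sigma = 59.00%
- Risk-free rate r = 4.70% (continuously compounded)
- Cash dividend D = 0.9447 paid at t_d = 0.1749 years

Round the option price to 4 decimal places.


PV(D) = D * exp(-r * t_d) = 0.9447 * 0.99181339 = 0.93696611
S_0' = S_0 - PV(D) = 45.2900 - 0.93696611 = 44.35303389
d1 = (ln(S_0'/K) + (r + sigma^2/2)*T) / (sigma*sqrt(T)) = -0.34403303
d2 = d1 - sigma*sqrt(T) = -0.63903303
exp(-rT) = 0.98831876
N(d1) = 0.36541072; N(d2) = 0.26140072
C = S_0' * N(d1) - K * exp(-rT) * N(d2) = 44.35303389 * 0.36541072 - 51.8800 * 0.98831876 * 0.26140072 = 2.8040

Answer: Price = 2.8040


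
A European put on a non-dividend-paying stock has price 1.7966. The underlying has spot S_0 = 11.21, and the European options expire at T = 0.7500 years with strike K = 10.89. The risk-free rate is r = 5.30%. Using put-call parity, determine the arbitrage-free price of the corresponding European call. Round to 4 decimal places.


Answer: Call price = 2.5410

Derivation:
Put-call parity: C - P = S_0 * exp(-qT) - K * exp(-rT).
S_0 * exp(-qT) = 11.2100 * 1.00000000 = 11.21000000
K * exp(-rT) = 10.8900 * 0.96102967 = 10.46561307
C = P + S*exp(-qT) - K*exp(-rT)
C = 1.7966 + 11.21000000 - 10.46561307 = 2.5410


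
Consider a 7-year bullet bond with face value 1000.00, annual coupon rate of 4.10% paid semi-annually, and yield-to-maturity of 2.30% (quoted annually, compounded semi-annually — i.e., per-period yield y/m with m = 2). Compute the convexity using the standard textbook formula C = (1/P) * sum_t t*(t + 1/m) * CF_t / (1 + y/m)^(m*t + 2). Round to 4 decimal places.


Coupon per period c = face * coupon_rate / m = 20.500000
Periods per year m = 2; per-period yield y/m = 0.011500
Number of cashflows N = 14
Cashflows (t years, CF_t, discount factor 1/(1+y/m)^(m*t), PV):
  t = 0.5000: CF_t = 20.500000, DF = 0.988631, PV = 20.266930
  t = 1.0000: CF_t = 20.500000, DF = 0.977391, PV = 20.036510
  t = 1.5000: CF_t = 20.500000, DF = 0.966279, PV = 19.808710
  t = 2.0000: CF_t = 20.500000, DF = 0.955293, PV = 19.583500
  t = 2.5000: CF_t = 20.500000, DF = 0.944432, PV = 19.360850
  t = 3.0000: CF_t = 20.500000, DF = 0.933694, PV = 19.140732
  t = 3.5000: CF_t = 20.500000, DF = 0.923079, PV = 18.923116
  t = 4.0000: CF_t = 20.500000, DF = 0.912584, PV = 18.707974
  t = 4.5000: CF_t = 20.500000, DF = 0.902209, PV = 18.495279
  t = 5.0000: CF_t = 20.500000, DF = 0.891951, PV = 18.285001
  t = 5.5000: CF_t = 20.500000, DF = 0.881810, PV = 18.077114
  t = 6.0000: CF_t = 20.500000, DF = 0.871785, PV = 17.871591
  t = 6.5000: CF_t = 20.500000, DF = 0.861873, PV = 17.668404
  t = 7.0000: CF_t = 1020.500000, DF = 0.852075, PV = 869.542052
Price P = sum_t PV_t = 1115.767764
Convexity numerator sum_t t*(t + 1/m) * CF_t / (1+y/m)^(m*t + 2):
  t = 0.5000: term = 9.904355
  t = 1.0000: term = 29.375250
  t = 1.5000: term = 58.082551
  t = 2.0000: term = 95.703659
  t = 2.5000: term = 141.923370
  t = 3.0000: term = 196.433730
  t = 3.5000: term = 258.933900
  t = 4.0000: term = 329.130019
  t = 4.5000: term = 406.735071
  t = 5.0000: term = 491.468751
  t = 5.5000: term = 583.057342
  t = 6.0000: term = 681.233582
  t = 6.5000: term = 785.736542
  t = 7.0000: term = 44618.823915
Convexity = (1/P) * sum = 48686.542037 / 1115.767764 = 43.635014

Answer: Convexity = 43.6350


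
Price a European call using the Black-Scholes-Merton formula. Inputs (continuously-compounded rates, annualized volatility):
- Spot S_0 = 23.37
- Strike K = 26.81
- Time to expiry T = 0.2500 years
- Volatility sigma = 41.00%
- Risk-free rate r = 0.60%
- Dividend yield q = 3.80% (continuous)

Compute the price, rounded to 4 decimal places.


Answer: Price = 0.7161

Derivation:
d1 = (ln(S/K) + (r - q + 0.5*sigma^2) * T) / (sigma * sqrt(T)) = -0.60638685
d2 = d1 - sigma * sqrt(T) = -0.81138685
exp(-rT) = 0.99850112; exp(-qT) = 0.99054498
C = S_0 * exp(-qT) * N(d1) - K * exp(-rT) * N(d2)
N(d1) = 0.27212895; N(d2) = 0.20857177
C = 23.3700 * 0.99054498 * 0.27212895 - 26.8100 * 0.99850112 * 0.20857177 = 0.7161


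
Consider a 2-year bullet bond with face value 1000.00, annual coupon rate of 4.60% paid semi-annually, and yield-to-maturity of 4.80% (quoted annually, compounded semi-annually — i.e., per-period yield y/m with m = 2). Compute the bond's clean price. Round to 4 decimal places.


Answer: Price = 996.2289

Derivation:
Coupon per period c = face * coupon_rate / m = 23.000000
Periods per year m = 2; per-period yield y/m = 0.024000
Number of cashflows N = 4
Cashflows (t years, CF_t, discount factor 1/(1+y/m)^(m*t), PV):
  t = 0.5000: CF_t = 23.000000, DF = 0.976562, PV = 22.460938
  t = 1.0000: CF_t = 23.000000, DF = 0.953674, PV = 21.934509
  t = 1.5000: CF_t = 23.000000, DF = 0.931323, PV = 21.420419
  t = 2.0000: CF_t = 1023.000000, DF = 0.909495, PV = 930.413080
Price P = sum_t PV_t = 996.228946


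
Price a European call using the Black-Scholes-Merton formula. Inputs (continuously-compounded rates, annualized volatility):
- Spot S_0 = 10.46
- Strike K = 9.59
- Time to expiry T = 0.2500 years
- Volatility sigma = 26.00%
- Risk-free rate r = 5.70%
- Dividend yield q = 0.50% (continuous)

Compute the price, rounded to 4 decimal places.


d1 = (ln(S/K) + (r - q + 0.5*sigma^2) * T) / (sigma * sqrt(T)) = 0.83298131
d2 = d1 - sigma * sqrt(T) = 0.70298131
exp(-rT) = 0.98585105; exp(-qT) = 0.99875078
C = S_0 * exp(-qT) * N(d1) - K * exp(-rT) * N(d2)
N(d1) = 0.79757236; N(d2) = 0.75896630
C = 10.4600 * 0.99875078 * 0.79757236 - 9.5900 * 0.98585105 * 0.75896630 = 1.1567

Answer: Price = 1.1567


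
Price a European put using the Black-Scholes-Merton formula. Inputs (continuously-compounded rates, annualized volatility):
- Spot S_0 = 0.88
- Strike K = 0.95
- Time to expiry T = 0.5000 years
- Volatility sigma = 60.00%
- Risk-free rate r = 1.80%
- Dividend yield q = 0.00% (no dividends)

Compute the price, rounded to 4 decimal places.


Answer: Price = 0.1857

Derivation:
d1 = (ln(S/K) + (r - q + 0.5*sigma^2) * T) / (sigma * sqrt(T)) = 0.05293855
d2 = d1 - sigma * sqrt(T) = -0.37132552
exp(-rT) = 0.99104038; exp(-qT) = 1.00000000
P = K * exp(-rT) * N(-d2) - S_0 * exp(-qT) * N(-d1)
N(-d1) = 0.47889044; N(-d2) = 0.64480245
P = 0.9500 * 0.99104038 * 0.64480245 - 0.8800 * 1.00000000 * 0.47889044 = 0.1857


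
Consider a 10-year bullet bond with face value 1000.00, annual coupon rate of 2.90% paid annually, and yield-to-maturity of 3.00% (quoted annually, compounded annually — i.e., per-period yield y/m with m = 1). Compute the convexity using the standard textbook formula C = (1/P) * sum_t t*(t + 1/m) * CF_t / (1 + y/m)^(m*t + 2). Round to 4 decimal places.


Coupon per period c = face * coupon_rate / m = 29.000000
Periods per year m = 1; per-period yield y/m = 0.030000
Number of cashflows N = 10
Cashflows (t years, CF_t, discount factor 1/(1+y/m)^(m*t), PV):
  t = 1.0000: CF_t = 29.000000, DF = 0.970874, PV = 28.155340
  t = 2.0000: CF_t = 29.000000, DF = 0.942596, PV = 27.335281
  t = 3.0000: CF_t = 29.000000, DF = 0.915142, PV = 26.539108
  t = 4.0000: CF_t = 29.000000, DF = 0.888487, PV = 25.766124
  t = 5.0000: CF_t = 29.000000, DF = 0.862609, PV = 25.015655
  t = 6.0000: CF_t = 29.000000, DF = 0.837484, PV = 24.287043
  t = 7.0000: CF_t = 29.000000, DF = 0.813092, PV = 23.579654
  t = 8.0000: CF_t = 29.000000, DF = 0.789409, PV = 22.892868
  t = 9.0000: CF_t = 29.000000, DF = 0.766417, PV = 22.226085
  t = 10.0000: CF_t = 1029.000000, DF = 0.744094, PV = 765.672638
Price P = sum_t PV_t = 991.469797
Convexity numerator sum_t t*(t + 1/m) * CF_t / (1+y/m)^(m*t + 2):
  t = 1.0000: term = 53.078216
  t = 2.0000: term = 154.596746
  t = 3.0000: term = 300.187857
  t = 4.0000: term = 485.740869
  t = 5.0000: term = 707.389615
  t = 6.0000: term = 961.500447
  t = 7.0000: term = 1244.660773
  t = 8.0000: term = 1553.668094
  t = 9.0000: term = 1885.519532
  t = 10.0000: term = 79389.188639
Convexity = (1/P) * sum = 86735.530789 / 991.469797 = 87.481768

Answer: Convexity = 87.4818


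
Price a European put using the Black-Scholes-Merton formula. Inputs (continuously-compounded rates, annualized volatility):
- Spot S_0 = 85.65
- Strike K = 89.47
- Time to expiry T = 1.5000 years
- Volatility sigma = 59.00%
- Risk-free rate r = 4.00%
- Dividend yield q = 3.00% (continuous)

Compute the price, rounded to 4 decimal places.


Answer: Price = 24.6431

Derivation:
d1 = (ln(S/K) + (r - q + 0.5*sigma^2) * T) / (sigma * sqrt(T)) = 0.32167315
d2 = d1 - sigma * sqrt(T) = -0.40092632
exp(-rT) = 0.94176453; exp(-qT) = 0.95599748
P = K * exp(-rT) * N(-d2) - S_0 * exp(-qT) * N(-d1)
N(-d1) = 0.37385016; N(-d2) = 0.65576281
P = 89.4700 * 0.94176453 * 0.65576281 - 85.6500 * 0.95599748 * 0.37385016 = 24.6431


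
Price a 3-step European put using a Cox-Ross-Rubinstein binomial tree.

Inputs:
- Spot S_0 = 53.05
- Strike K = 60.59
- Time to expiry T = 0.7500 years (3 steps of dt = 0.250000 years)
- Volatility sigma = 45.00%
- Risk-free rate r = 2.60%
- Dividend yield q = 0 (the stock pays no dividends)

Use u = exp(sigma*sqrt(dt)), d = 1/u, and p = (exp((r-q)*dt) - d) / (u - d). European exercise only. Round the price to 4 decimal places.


dt = T/N = 0.250000
u = exp(sigma*sqrt(dt)) = 1.252323; d = 1/u = 0.798516
p = (exp((r-q)*dt) - d) / (u - d) = 0.458356
Discount per step: exp(-r*dt) = 0.993521
Stock lattice S(k, i) with i counting down-moves:
  k=0: S(0,0) = 53.0500
  k=1: S(1,0) = 66.4357; S(1,1) = 42.3613
  k=2: S(2,0) = 83.1990; S(2,1) = 53.0500; S(2,2) = 33.8262
  k=3: S(3,0) = 104.1919; S(3,1) = 66.4357; S(3,2) = 42.3613; S(3,3) = 27.0107
Terminal payoffs V(N, i) = max(K - S_T, 0):
  V(3,0) = 0.000000; V(3,1) = 0.000000; V(3,2) = 18.228715; V(3,3) = 33.579252
Backward induction: V(k, i) = exp(-r*dt) * [p * V(k+1, i) + (1-p) * V(k+1, i+1)].
  V(2,0) = exp(-r*dt) * [p*0.000000 + (1-p)*0.000000] = 0.000000
  V(2,1) = exp(-r*dt) * [p*0.000000 + (1-p)*18.228715] = 9.809504
  V(2,2) = exp(-r*dt) * [p*18.228715 + (1-p)*33.579252] = 26.371269
  V(1,0) = exp(-r*dt) * [p*0.000000 + (1-p)*9.809504] = 5.278834
  V(1,1) = exp(-r*dt) * [p*9.809504 + (1-p)*26.371269] = 18.658409
  V(0,0) = exp(-r*dt) * [p*5.278834 + (1-p)*18.658409] = 12.444646

Answer: Price = V(0,0) = 12.4446


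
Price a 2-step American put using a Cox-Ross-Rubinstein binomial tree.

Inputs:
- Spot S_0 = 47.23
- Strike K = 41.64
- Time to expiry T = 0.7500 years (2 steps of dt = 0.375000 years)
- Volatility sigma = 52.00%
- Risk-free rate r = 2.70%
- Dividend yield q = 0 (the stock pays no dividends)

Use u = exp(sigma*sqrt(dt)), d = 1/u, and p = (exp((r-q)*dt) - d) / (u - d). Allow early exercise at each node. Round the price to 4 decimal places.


dt = T/N = 0.375000
u = exp(sigma*sqrt(dt)) = 1.374972; d = 1/u = 0.727287
p = (exp((r-q)*dt) - d) / (u - d) = 0.436770
Discount per step: exp(-r*dt) = 0.989926
Stock lattice S(k, i) with i counting down-moves:
  k=0: S(0,0) = 47.2300
  k=1: S(1,0) = 64.9399; S(1,1) = 34.3498
  k=2: S(2,0) = 89.2906; S(2,1) = 47.2300; S(2,2) = 24.9822
Terminal payoffs V(N, i) = max(K - S_T, 0):
  V(2,0) = 0.000000; V(2,1) = 0.000000; V(2,2) = 16.657840
Backward induction: V(k, i) = exp(-r*dt) * [p * V(k+1, i) + (1-p) * V(k+1, i+1)]; then take max(V_cont, immediate exercise) for American.
  V(1,0) = exp(-r*dt) * [p*0.000000 + (1-p)*0.000000] = 0.000000; exercise = 0.000000; V(1,0) = max -> 0.000000
  V(1,1) = exp(-r*dt) * [p*0.000000 + (1-p)*16.657840] = 9.287688; exercise = 7.290220; V(1,1) = max -> 9.287688
  V(0,0) = exp(-r*dt) * [p*0.000000 + (1-p)*9.287688] = 5.178411; exercise = 0.000000; V(0,0) = max -> 5.178411

Answer: Price = V(0,0) = 5.1784


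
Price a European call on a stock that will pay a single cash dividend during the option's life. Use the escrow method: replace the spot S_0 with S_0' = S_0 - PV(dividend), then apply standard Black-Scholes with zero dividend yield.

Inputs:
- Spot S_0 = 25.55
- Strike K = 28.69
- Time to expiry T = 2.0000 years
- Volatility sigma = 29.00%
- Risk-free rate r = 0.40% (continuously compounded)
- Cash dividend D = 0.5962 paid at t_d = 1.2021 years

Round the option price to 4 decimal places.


PV(D) = D * exp(-r * t_d) = 0.5962 * 0.99520314 = 0.59334011
S_0' = S_0 - PV(D) = 25.5500 - 0.59334011 = 24.95665989
d1 = (ln(S_0'/K) + (r + sigma^2/2)*T) / (sigma*sqrt(T)) = -0.11535085
d2 = d1 - sigma*sqrt(T) = -0.52547278
exp(-rT) = 0.99203191
N(d1) = 0.45408352; N(d2) = 0.29962728
C = S_0' * N(d1) - K * exp(-rT) * N(d2) = 24.95665989 * 0.45408352 - 28.6900 * 0.99203191 * 0.29962728 = 2.8046

Answer: Price = 2.8046


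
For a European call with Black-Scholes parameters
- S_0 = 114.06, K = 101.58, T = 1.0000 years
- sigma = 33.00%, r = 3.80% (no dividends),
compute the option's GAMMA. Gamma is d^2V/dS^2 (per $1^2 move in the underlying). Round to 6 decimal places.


Answer: Gamma = 0.008684

Derivation:
d1 = 0.6312968496; d2 = 0.3012968496
phi(d1) = 0.3268655387; exp(-qT) = 1.0000000000; exp(-rT) = 0.9627129409
Gamma = exp(-qT) * phi(d1) / (S * sigma * sqrt(T)) = 1.0000000000 * 0.3268655387 / (114.0600 * 0.3300 * 1.0000000000) = 0.008684


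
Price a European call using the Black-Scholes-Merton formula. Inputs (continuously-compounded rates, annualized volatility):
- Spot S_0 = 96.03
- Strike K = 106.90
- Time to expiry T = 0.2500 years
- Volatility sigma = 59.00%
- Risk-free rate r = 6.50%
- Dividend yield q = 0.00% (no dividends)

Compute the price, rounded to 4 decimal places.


d1 = (ln(S/K) + (r - q + 0.5*sigma^2) * T) / (sigma * sqrt(T)) = -0.16091754
d2 = d1 - sigma * sqrt(T) = -0.45591754
exp(-rT) = 0.98388132; exp(-qT) = 1.00000000
C = S_0 * exp(-qT) * N(d1) - K * exp(-rT) * N(d2)
N(d1) = 0.43607917; N(d2) = 0.32422464
C = 96.0300 * 1.00000000 * 0.43607917 - 106.9000 * 0.98388132 * 0.32422464 = 7.7757

Answer: Price = 7.7757


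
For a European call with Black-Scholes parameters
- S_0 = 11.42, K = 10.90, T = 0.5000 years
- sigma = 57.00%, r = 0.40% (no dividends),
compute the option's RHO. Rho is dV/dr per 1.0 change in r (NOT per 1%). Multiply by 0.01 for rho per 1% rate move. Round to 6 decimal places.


d1 = 0.3221142198; d2 = -0.0809366455
phi(d1) = 0.3787733331; exp(-qT) = 1.0000000000; exp(-rT) = 0.9980019987
N(d2) = 0.4677461683
Rho = K*T*exp(-rT)*N(d2) = 10.9000 * 0.5000 * 0.9980019987 * 0.4677461683 = 2.544123

Answer: Rho = 2.544123


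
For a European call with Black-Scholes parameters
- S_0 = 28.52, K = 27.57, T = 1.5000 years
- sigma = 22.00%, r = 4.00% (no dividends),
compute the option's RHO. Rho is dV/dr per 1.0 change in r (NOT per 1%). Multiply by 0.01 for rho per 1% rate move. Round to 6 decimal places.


d1 = 0.4831335361; d2 = 0.2136896644
phi(d1) = 0.3549964321; exp(-qT) = 1.0000000000; exp(-rT) = 0.9417645336
N(d2) = 0.5846054641
Rho = K*T*exp(-rT)*N(d2) = 27.5700 * 1.5000 * 0.9417645336 * 0.5846054641 = 22.768437

Answer: Rho = 22.768437


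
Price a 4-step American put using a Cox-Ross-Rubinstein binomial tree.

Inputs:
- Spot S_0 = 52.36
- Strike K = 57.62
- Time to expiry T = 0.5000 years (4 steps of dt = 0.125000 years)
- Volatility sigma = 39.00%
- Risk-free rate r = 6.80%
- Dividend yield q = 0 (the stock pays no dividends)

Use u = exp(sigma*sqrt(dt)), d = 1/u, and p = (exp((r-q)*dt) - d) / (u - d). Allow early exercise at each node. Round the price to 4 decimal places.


dt = T/N = 0.125000
u = exp(sigma*sqrt(dt)) = 1.147844; d = 1/u = 0.871198
p = (exp((r-q)*dt) - d) / (u - d) = 0.496439
Discount per step: exp(-r*dt) = 0.991536
Stock lattice S(k, i) with i counting down-moves:
  k=0: S(0,0) = 52.3600
  k=1: S(1,0) = 60.1011; S(1,1) = 45.6159
  k=2: S(2,0) = 68.9868; S(2,1) = 52.3600; S(2,2) = 39.7405
  k=3: S(3,0) = 79.1861; S(3,1) = 60.1011; S(3,2) = 45.6159; S(3,3) = 34.6219
  k=4: S(4,0) = 90.8933; S(4,1) = 68.9868; S(4,2) = 52.3600; S(4,3) = 39.7405; S(4,4) = 30.1625
Terminal payoffs V(N, i) = max(K - S_T, 0):
  V(4,0) = 0.000000; V(4,1) = 0.000000; V(4,2) = 5.260000; V(4,3) = 17.879481; V(4,4) = 27.457493
Backward induction: V(k, i) = exp(-r*dt) * [p * V(k+1, i) + (1-p) * V(k+1, i+1)]; then take max(V_cont, immediate exercise) for American.
  V(3,0) = exp(-r*dt) * [p*0.000000 + (1-p)*0.000000] = 0.000000; exercise = 0.000000; V(3,0) = max -> 0.000000
  V(3,1) = exp(-r*dt) * [p*0.000000 + (1-p)*5.260000] = 2.626311; exercise = 0.000000; V(3,1) = max -> 2.626311
  V(3,2) = exp(-r*dt) * [p*5.260000 + (1-p)*17.879481] = 11.516370; exercise = 12.004064; V(3,2) = max -> 12.004064
  V(3,3) = exp(-r*dt) * [p*17.879481 + (1-p)*27.457493] = 22.510439; exercise = 22.998133; V(3,3) = max -> 22.998133
  V(2,0) = exp(-r*dt) * [p*0.000000 + (1-p)*2.626311] = 1.311314; exercise = 0.000000; V(2,0) = max -> 1.311314
  V(2,1) = exp(-r*dt) * [p*2.626311 + (1-p)*12.004064] = 7.286382; exercise = 5.260000; V(2,1) = max -> 7.286382
  V(2,2) = exp(-r*dt) * [p*12.004064 + (1-p)*22.998133] = 17.391787; exercise = 17.879481; V(2,2) = max -> 17.879481
  V(1,0) = exp(-r*dt) * [p*1.311314 + (1-p)*7.286382] = 4.283559; exercise = 0.000000; V(1,0) = max -> 4.283559
  V(1,1) = exp(-r*dt) * [p*7.286382 + (1-p)*17.879481] = 12.513831; exercise = 12.004064; V(1,1) = max -> 12.513831
  V(0,0) = exp(-r*dt) * [p*4.283559 + (1-p)*12.513831] = 8.356667; exercise = 5.260000; V(0,0) = max -> 8.356667

Answer: Price = V(0,0) = 8.3567


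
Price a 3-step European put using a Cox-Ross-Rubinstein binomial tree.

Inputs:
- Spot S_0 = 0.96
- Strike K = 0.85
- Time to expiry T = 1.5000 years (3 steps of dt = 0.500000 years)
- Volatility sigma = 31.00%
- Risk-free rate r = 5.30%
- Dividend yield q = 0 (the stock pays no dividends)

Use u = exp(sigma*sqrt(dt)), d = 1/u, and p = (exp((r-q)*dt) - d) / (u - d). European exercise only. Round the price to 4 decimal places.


dt = T/N = 0.500000
u = exp(sigma*sqrt(dt)) = 1.245084; d = 1/u = 0.803159
p = (exp((r-q)*dt) - d) / (u - d) = 0.506184
Discount per step: exp(-r*dt) = 0.973848
Stock lattice S(k, i) with i counting down-moves:
  k=0: S(0,0) = 0.9600
  k=1: S(1,0) = 1.1953; S(1,1) = 0.7710
  k=2: S(2,0) = 1.4882; S(2,1) = 0.9600; S(2,2) = 0.6193
  k=3: S(3,0) = 1.8530; S(3,1) = 1.1953; S(3,2) = 0.7710; S(3,3) = 0.4974
Terminal payoffs V(N, i) = max(K - S_T, 0):
  V(3,0) = 0.000000; V(3,1) = 0.000000; V(3,2) = 0.078968; V(3,3) = 0.352635
Backward induction: V(k, i) = exp(-r*dt) * [p * V(k+1, i) + (1-p) * V(k+1, i+1)].
  V(2,0) = exp(-r*dt) * [p*0.000000 + (1-p)*0.000000] = 0.000000
  V(2,1) = exp(-r*dt) * [p*0.000000 + (1-p)*0.078968] = 0.037976
  V(2,2) = exp(-r*dt) * [p*0.078968 + (1-p)*0.352635] = 0.208510
  V(1,0) = exp(-r*dt) * [p*0.000000 + (1-p)*0.037976] = 0.018263
  V(1,1) = exp(-r*dt) * [p*0.037976 + (1-p)*0.208510] = 0.118993
  V(0,0) = exp(-r*dt) * [p*0.018263 + (1-p)*0.118993] = 0.066226

Answer: Price = V(0,0) = 0.0662


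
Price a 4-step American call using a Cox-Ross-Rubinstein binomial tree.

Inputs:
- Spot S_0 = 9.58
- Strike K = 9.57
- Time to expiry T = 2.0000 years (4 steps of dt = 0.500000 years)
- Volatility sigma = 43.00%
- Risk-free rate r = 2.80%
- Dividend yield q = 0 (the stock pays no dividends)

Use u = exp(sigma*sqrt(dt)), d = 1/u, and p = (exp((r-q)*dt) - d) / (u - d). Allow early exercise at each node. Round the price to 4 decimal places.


dt = T/N = 0.500000
u = exp(sigma*sqrt(dt)) = 1.355345; d = 1/u = 0.737820
p = (exp((r-q)*dt) - d) / (u - d) = 0.447397
Discount per step: exp(-r*dt) = 0.986098
Stock lattice S(k, i) with i counting down-moves:
  k=0: S(0,0) = 9.5800
  k=1: S(1,0) = 12.9842; S(1,1) = 7.0683
  k=2: S(2,0) = 17.5981; S(2,1) = 9.5800; S(2,2) = 5.2151
  k=3: S(3,0) = 23.8515; S(3,1) = 12.9842; S(3,2) = 7.0683; S(3,3) = 3.8478
  k=4: S(4,0) = 32.3270; S(4,1) = 17.5981; S(4,2) = 9.5800; S(4,3) = 5.2151; S(4,4) = 2.8390
Terminal payoffs V(N, i) = max(S_T - K, 0):
  V(4,0) = 22.756950; V(4,1) = 8.028073; V(4,2) = 0.010000; V(4,3) = 0.000000; V(4,4) = 0.000000
Backward induction: V(k, i) = exp(-r*dt) * [p * V(k+1, i) + (1-p) * V(k+1, i+1)]; then take max(V_cont, immediate exercise) for American.
  V(3,0) = exp(-r*dt) * [p*22.756950 + (1-p)*8.028073] = 14.414504; exercise = 14.281458; V(3,0) = max -> 14.414504
  V(3,1) = exp(-r*dt) * [p*8.028073 + (1-p)*0.010000] = 3.547250; exercise = 3.414204; V(3,1) = max -> 3.547250
  V(3,2) = exp(-r*dt) * [p*0.010000 + (1-p)*0.000000] = 0.004412; exercise = 0.000000; V(3,2) = max -> 0.004412
  V(3,3) = exp(-r*dt) * [p*0.000000 + (1-p)*0.000000] = 0.000000; exercise = 0.000000; V(3,3) = max -> 0.000000
  V(2,0) = exp(-r*dt) * [p*14.414504 + (1-p)*3.547250] = 8.292317; exercise = 8.028073; V(2,0) = max -> 8.292317
  V(2,1) = exp(-r*dt) * [p*3.547250 + (1-p)*0.004412] = 1.567369; exercise = 0.010000; V(2,1) = max -> 1.567369
  V(2,2) = exp(-r*dt) * [p*0.004412 + (1-p)*0.000000] = 0.001946; exercise = 0.000000; V(2,2) = max -> 0.001946
  V(1,0) = exp(-r*dt) * [p*8.292317 + (1-p)*1.567369] = 4.512471; exercise = 3.414204; V(1,0) = max -> 4.512471
  V(1,1) = exp(-r*dt) * [p*1.567369 + (1-p)*0.001946] = 0.692548; exercise = 0.000000; V(1,1) = max -> 0.692548
  V(0,0) = exp(-r*dt) * [p*4.512471 + (1-p)*0.692548] = 2.368181; exercise = 0.010000; V(0,0) = max -> 2.368181

Answer: Price = V(0,0) = 2.3682


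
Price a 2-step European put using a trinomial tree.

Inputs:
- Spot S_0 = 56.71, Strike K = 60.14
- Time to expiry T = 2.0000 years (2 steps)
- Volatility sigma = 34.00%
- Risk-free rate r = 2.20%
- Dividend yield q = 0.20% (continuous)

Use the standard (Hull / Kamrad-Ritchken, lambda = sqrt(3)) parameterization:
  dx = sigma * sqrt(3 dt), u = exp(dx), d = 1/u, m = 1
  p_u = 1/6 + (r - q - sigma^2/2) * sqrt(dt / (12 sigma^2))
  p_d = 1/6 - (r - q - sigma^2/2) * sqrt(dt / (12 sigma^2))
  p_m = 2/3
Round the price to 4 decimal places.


dt = T/N = 1.000000; dx = sigma*sqrt(3*dt) = 0.588897
u = exp(dx) = 1.802000; d = 1/u = 0.554939
p_u = 0.134573, p_m = 0.666667, p_d = 0.198761
Discount per step: exp(-r*dt) = 0.978240
Stock lattice S(k, j) with j the centered position index:
  k=0: S(0,+0) = 56.7100
  k=1: S(1,-1) = 31.4706; S(1,+0) = 56.7100; S(1,+1) = 102.1914
  k=2: S(2,-2) = 17.4643; S(2,-1) = 31.4706; S(2,+0) = 56.7100; S(2,+1) = 102.1914; S(2,+2) = 184.1490
Terminal payoffs V(N, j) = max(K - S_T, 0):
  V(2,-2) = 42.675749; V(2,-1) = 28.669415; V(2,+0) = 3.430000; V(2,+1) = 0.000000; V(2,+2) = 0.000000
Backward induction: V(k, j) = exp(-r*dt) * [p_u * V(k+1, j+1) + p_m * V(k+1, j) + p_d * V(k+1, j-1)]
  V(1,-1) = exp(-r*dt) * [p_u*3.430000 + p_m*28.669415 + p_d*42.675749] = 27.446274
  V(1,+0) = exp(-r*dt) * [p_u*0.000000 + p_m*3.430000 + p_d*28.669415] = 7.811263
  V(1,+1) = exp(-r*dt) * [p_u*0.000000 + p_m*0.000000 + p_d*3.430000] = 0.666914
  V(0,+0) = exp(-r*dt) * [p_u*0.666914 + p_m*7.811263 + p_d*27.446274] = 10.518522

Answer: Price = V(0,0) = 10.5185


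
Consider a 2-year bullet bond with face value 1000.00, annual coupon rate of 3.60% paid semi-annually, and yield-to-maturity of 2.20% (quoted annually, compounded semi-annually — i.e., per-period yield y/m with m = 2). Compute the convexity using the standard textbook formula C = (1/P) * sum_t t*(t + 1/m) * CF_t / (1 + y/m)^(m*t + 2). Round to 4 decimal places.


Coupon per period c = face * coupon_rate / m = 18.000000
Periods per year m = 2; per-period yield y/m = 0.011000
Number of cashflows N = 4
Cashflows (t years, CF_t, discount factor 1/(1+y/m)^(m*t), PV):
  t = 0.5000: CF_t = 18.000000, DF = 0.989120, PV = 17.804154
  t = 1.0000: CF_t = 18.000000, DF = 0.978358, PV = 17.610439
  t = 1.5000: CF_t = 18.000000, DF = 0.967713, PV = 17.418832
  t = 2.0000: CF_t = 1018.000000, DF = 0.957184, PV = 974.413193
Price P = sum_t PV_t = 1027.246620
Convexity numerator sum_t t*(t + 1/m) * CF_t / (1+y/m)^(m*t + 2):
  t = 0.5000: term = 8.709416
  t = 1.0000: term = 25.843965
  t = 1.5000: term = 51.125549
  t = 2.0000: term = 4766.623489
Convexity = (1/P) * sum = 4852.302419 / 1027.246620 = 4.723600

Answer: Convexity = 4.7236


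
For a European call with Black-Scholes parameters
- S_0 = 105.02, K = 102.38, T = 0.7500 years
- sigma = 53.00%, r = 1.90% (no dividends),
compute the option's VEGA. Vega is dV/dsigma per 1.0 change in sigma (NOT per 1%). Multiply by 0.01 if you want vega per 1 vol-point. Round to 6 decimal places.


d1 = 0.3160108772; d2 = -0.1429825868
phi(d1) = 0.3795116553; exp(-qT) = 1.0000000000; exp(-rT) = 0.9858510507
Vega = S * exp(-qT) * phi(d1) * sqrt(T) = 105.0200 * 1.0000000000 * 0.3795116553 * 0.8660254038 = 34.516580

Answer: Vega = 34.516580


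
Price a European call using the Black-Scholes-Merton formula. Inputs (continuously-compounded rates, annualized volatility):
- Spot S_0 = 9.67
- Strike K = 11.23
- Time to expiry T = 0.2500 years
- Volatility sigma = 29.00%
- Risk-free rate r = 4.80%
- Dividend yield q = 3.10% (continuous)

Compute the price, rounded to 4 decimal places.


Answer: Price = 0.1239

Derivation:
d1 = (ln(S/K) + (r - q + 0.5*sigma^2) * T) / (sigma * sqrt(T)) = -0.92964110
d2 = d1 - sigma * sqrt(T) = -1.07464110
exp(-rT) = 0.98807171; exp(-qT) = 0.99227995
C = S_0 * exp(-qT) * N(d1) - K * exp(-rT) * N(d2)
N(d1) = 0.17627847; N(d2) = 0.14126772
C = 9.6700 * 0.99227995 * 0.17627847 - 11.2300 * 0.98807171 * 0.14126772 = 0.1239


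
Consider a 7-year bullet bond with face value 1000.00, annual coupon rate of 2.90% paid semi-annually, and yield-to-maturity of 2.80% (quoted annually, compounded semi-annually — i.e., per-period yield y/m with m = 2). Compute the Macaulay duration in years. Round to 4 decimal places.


Answer: Macaulay duration = 6.3878 years

Derivation:
Coupon per period c = face * coupon_rate / m = 14.500000
Periods per year m = 2; per-period yield y/m = 0.014000
Number of cashflows N = 14
Cashflows (t years, CF_t, discount factor 1/(1+y/m)^(m*t), PV):
  t = 0.5000: CF_t = 14.500000, DF = 0.986193, PV = 14.299803
  t = 1.0000: CF_t = 14.500000, DF = 0.972577, PV = 14.102370
  t = 1.5000: CF_t = 14.500000, DF = 0.959149, PV = 13.907662
  t = 2.0000: CF_t = 14.500000, DF = 0.945906, PV = 13.715643
  t = 2.5000: CF_t = 14.500000, DF = 0.932847, PV = 13.526275
  t = 3.0000: CF_t = 14.500000, DF = 0.919967, PV = 13.339522
  t = 3.5000: CF_t = 14.500000, DF = 0.907265, PV = 13.155347
  t = 4.0000: CF_t = 14.500000, DF = 0.894739, PV = 12.973715
  t = 4.5000: CF_t = 14.500000, DF = 0.882386, PV = 12.794591
  t = 5.0000: CF_t = 14.500000, DF = 0.870203, PV = 12.617940
  t = 5.5000: CF_t = 14.500000, DF = 0.858188, PV = 12.443728
  t = 6.0000: CF_t = 14.500000, DF = 0.846339, PV = 12.271921
  t = 6.5000: CF_t = 14.500000, DF = 0.834654, PV = 12.102486
  t = 7.0000: CF_t = 1014.500000, DF = 0.823130, PV = 835.065769
Price P = sum_t PV_t = 1006.316772
Macaulay numerator sum_t t * PV_t:
  t * PV_t at t = 0.5000: 7.149901
  t * PV_t at t = 1.0000: 14.102370
  t * PV_t at t = 1.5000: 20.861493
  t * PV_t at t = 2.0000: 27.431287
  t * PV_t at t = 2.5000: 33.815689
  t * PV_t at t = 3.0000: 40.018566
  t * PV_t at t = 3.5000: 46.043715
  t * PV_t at t = 4.0000: 51.894861
  t * PV_t at t = 4.5000: 57.575659
  t * PV_t at t = 5.0000: 63.089699
  t * PV_t at t = 5.5000: 68.440502
  t * PV_t at t = 6.0000: 73.631525
  t * PV_t at t = 6.5000: 78.666159
  t * PV_t at t = 7.0000: 5845.460382
Macaulay duration D = (sum_t t * PV_t) / P = 6428.181809 / 1006.316772 = 6.387831


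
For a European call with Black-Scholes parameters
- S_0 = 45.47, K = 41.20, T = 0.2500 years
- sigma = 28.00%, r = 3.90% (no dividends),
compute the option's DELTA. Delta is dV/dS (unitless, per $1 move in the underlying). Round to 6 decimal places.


Answer: Delta = 0.800674

Derivation:
d1 = 0.8440322249; d2 = 0.7040322249
phi(d1) = 0.2793936020; exp(-qT) = 1.0000000000; exp(-rT) = 0.9902973771
N(d1) = 0.8006743007
Delta = exp(-qT) * N(d1) = 1.0000000000 * 0.8006743007 = 0.800674


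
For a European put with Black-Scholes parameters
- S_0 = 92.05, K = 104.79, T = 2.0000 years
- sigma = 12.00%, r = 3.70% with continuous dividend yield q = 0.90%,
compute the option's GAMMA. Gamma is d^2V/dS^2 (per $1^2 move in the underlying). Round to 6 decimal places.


Answer: Gamma = 0.023601

Derivation:
d1 = -0.3489951434; d2 = -0.5187007709
phi(d1) = 0.3753721526; exp(-qT) = 0.9821610324; exp(-rT) = 0.9286716938
Gamma = exp(-qT) * phi(d1) / (S * sigma * sqrt(T)) = 0.9821610324 * 0.3753721526 / (92.0500 * 0.1200 * 1.4142135624) = 0.023601


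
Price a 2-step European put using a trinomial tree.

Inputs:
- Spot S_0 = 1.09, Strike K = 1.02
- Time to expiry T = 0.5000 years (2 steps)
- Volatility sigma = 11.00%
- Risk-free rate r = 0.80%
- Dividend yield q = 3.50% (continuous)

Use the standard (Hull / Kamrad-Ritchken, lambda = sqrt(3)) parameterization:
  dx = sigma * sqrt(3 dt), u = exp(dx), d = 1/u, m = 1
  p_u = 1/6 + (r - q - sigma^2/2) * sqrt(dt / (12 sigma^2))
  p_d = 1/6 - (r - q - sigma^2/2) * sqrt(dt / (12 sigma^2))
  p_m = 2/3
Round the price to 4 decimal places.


dt = T/N = 0.250000; dx = sigma*sqrt(3*dt) = 0.095263
u = exp(dx) = 1.099948; d = 1/u = 0.909134
p_u = 0.123300, p_m = 0.666667, p_d = 0.210034
Discount per step: exp(-r*dt) = 0.998002
Stock lattice S(k, j) with j the centered position index:
  k=0: S(0,+0) = 1.0900
  k=1: S(1,-1) = 0.9910; S(1,+0) = 1.0900; S(1,+1) = 1.1989
  k=2: S(2,-2) = 0.9009; S(2,-1) = 0.9910; S(2,+0) = 1.0900; S(2,+1) = 1.1989; S(2,+2) = 1.3188
Terminal payoffs V(N, j) = max(K - S_T, 0):
  V(2,-2) = 0.119088; V(2,-1) = 0.029044; V(2,+0) = 0.000000; V(2,+1) = 0.000000; V(2,+2) = 0.000000
Backward induction: V(k, j) = exp(-r*dt) * [p_u * V(k+1, j+1) + p_m * V(k+1, j) + p_d * V(k+1, j-1)]
  V(1,-1) = exp(-r*dt) * [p_u*0.000000 + p_m*0.029044 + p_d*0.119088] = 0.044286
  V(1,+0) = exp(-r*dt) * [p_u*0.000000 + p_m*0.000000 + p_d*0.029044] = 0.006088
  V(1,+1) = exp(-r*dt) * [p_u*0.000000 + p_m*0.000000 + p_d*0.000000] = 0.000000
  V(0,+0) = exp(-r*dt) * [p_u*0.000000 + p_m*0.006088 + p_d*0.044286] = 0.013334

Answer: Price = V(0,0) = 0.0133


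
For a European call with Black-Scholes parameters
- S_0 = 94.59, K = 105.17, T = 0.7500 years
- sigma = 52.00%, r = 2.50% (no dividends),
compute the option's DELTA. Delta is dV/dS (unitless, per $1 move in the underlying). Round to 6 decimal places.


d1 = 0.0313627185; d2 = -0.4189704915
phi(d1) = 0.3987461248; exp(-qT) = 1.0000000000; exp(-rT) = 0.9814246877
N(d1) = 0.5125098636
Delta = exp(-qT) * N(d1) = 1.0000000000 * 0.5125098636 = 0.512510

Answer: Delta = 0.512510
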